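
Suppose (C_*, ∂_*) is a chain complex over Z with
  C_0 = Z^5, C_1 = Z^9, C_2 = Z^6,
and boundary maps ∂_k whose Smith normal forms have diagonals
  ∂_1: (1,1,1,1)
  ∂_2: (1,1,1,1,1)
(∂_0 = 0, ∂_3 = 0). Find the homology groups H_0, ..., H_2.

H_0: b_0 = 5 − 0 − 4 = 1; torsion from ∂_1 factors > 1: none. So H_0 ≅ Z.
H_1: b_1 = 9 − 4 − 5 = 0; torsion from ∂_2 factors > 1: none. So H_1 ≅ 0.
H_2: b_2 = 6 − 5 − 0 = 1; torsion from ∂_3 factors > 1: none. So H_2 ≅ Z.

H_0 ≅ Z,  H_1 = 0,  H_2 ≅ Z.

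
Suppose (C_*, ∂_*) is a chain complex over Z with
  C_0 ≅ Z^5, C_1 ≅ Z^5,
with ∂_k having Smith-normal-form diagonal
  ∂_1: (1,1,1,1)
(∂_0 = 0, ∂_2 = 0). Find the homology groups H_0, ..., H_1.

H_0: b_0 = 5 − 0 − 4 = 1; torsion from ∂_1 factors > 1: none. So H_0 ≅ Z.
H_1: b_1 = 5 − 4 − 0 = 1; torsion from ∂_2 factors > 1: none. So H_1 ≅ Z.

H_0 ≅ Z,  H_1 ≅ Z.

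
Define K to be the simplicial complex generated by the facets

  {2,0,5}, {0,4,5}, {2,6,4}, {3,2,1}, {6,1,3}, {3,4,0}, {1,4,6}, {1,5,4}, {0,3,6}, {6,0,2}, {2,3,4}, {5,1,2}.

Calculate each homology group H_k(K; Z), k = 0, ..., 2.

H_0 ≅ Z,  H_1 ≅ Z/2,  H_2 = 0.

Take the total order 0 < 1 < 2 < 3 < 4 < 5 < 6 on the vertex set. Then K (dimension 2) consists of the simplices:

  0-simplices (7): [0], [1], [2], [3], [4], [5], [6]
  1-simplices (18): [0,2], [0,3], [0,4], [0,5], [0,6], [1,2], [1,3], [1,4], [1,5], [1,6], [2,3], [2,4], [2,5], [2,6], [3,4], [3,6], [4,5], [4,6]
  2-simplices (12): [0,2,5], [0,2,6], [0,3,4], [0,3,6], [0,4,5], [1,2,3], [1,2,5], [1,3,6], [1,4,5], [1,4,6], [2,3,4], [2,4,6]

so the chain groups are C_0 ≅ Z^7, C_1 ≅ Z^18, C_2 ≅ Z^12.

The boundary map ∂_1: C_1 → C_0 sends each edge [p,q] (with p < q) to q − p.
The resulting 7×18 matrix has rank 6, and its Smith normal form has invariant factors (1,1,1,1,1,1).

The boundary map ∂_2: C_2 → C_1 maps a triangle to the signed sum of its edges. For instance
  ∂[0,2,5] = [2,5] − [0,5] + [0,2],
  ∂[0,3,4] = [3,4] − [0,4] + [0,3].
The resulting 18×12 matrix has rank 12, and its Smith normal form has invariant factors (1,1,1,1,1,1,1,1,1,1,1,2).

Computing H_k = (kernel of ∂_k) / (image of ∂_{k+1}):

  H_0: rank C_0 − rank ∂_1 = 7 − 6 = 1, and the invariant factors of ∂_1 are all 1, so H_0 = Z.
  H_1: rank ker ∂_1 − rank ∂_2 = (18 − 6) − 12 = 0, and ∂_2 has invariant factor 2 > 1, so H_1 = Z/2.
  H_2: rank ker ∂_2 − rank ∂_3 = (12 − 12) − 0 = 0, and there is no ∂_3, so H_2 = 0.

As a check, the Euler characteristic is 7 − 18 + 12 = 1, which agrees with 1 − 0 + 0 = 1.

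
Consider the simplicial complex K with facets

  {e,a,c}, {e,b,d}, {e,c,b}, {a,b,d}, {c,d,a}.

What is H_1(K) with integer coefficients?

Fix the vertex order a < b < c < d < e and write every simplex with vertices in increasing order. Then dim K = 2 and the simplices of K are:

  0-simplices (5): a, b, c, d, e
  1-simplices (10): ab, ac, ad, ae, bc, bd, be, cd, ce, de
  2-simplices (5): abd, acd, ace, bce, bde

Hence C_0 ≅ Z^5, C_1 ≅ Z^10, C_2 ≅ Z^5.

Boundary ∂_1: C_1 → C_0 maps an edge to its endpoints' difference, ∂[p,q] = q − p. For instance
  ∂de = e − d.
The 5×10 boundary matrix has rank 4 and Smith normal form diag(1,1,1,1).

The boundary map ∂_2: C_2 → C_1 maps a triangle to the signed sum of its edges. For instance
  ∂acd = cd − ad + ac,
  ∂bce = ce − be + bc.
The 10×5 boundary matrix has rank 5 and Smith normal form diag(1,1,1,1,1).

Now H_k = ker ∂_k / im ∂_{k+1}, so:

  H_1: rank ker ∂_1 − rank ∂_2 = (10 − 4) − 5 = 1, and the invariant factors of ∂_2 are all 1, so H_1 = Z.

(K is a triangulation of the Möbius band.)

H_1 = Z.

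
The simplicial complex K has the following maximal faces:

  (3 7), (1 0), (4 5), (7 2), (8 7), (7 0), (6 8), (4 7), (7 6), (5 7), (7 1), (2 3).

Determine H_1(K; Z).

Take the total order 0 < 1 < 2 < 3 < 4 < 5 < 6 < 7 < 8 on the vertex set. Then K (dimension 1) consists of the simplices:

  0-simplices (9): [0], [1], [2], [3], [4], [5], [6], [7], [8]
  1-simplices (12): [0,1], [0,7], [1,7], [2,3], [2,7], [3,7], [4,5], [4,7], [5,7], [6,7], [6,8], [7,8]

so the chain groups are C_0 ≅ Z^9, C_1 ≅ Z^12.

Boundary ∂_1: C_1 → C_0 maps an edge to its endpoints' difference, ∂[p,q] = q − p. For instance
  ∂[1,7] = [7] − [1].
The resulting 9×12 matrix has rank 8, and its Smith normal form has invariant factors (1,1,1,1,1,1,1,1).

Now H_k = ker ∂_k / im ∂_{k+1}, so:

  H_1: rank ker ∂_1 − rank ∂_2 = (12 − 8) − 0 = 4, and there is no ∂_2, so H_1 ≅ Z^4.

H_1 = Z^4.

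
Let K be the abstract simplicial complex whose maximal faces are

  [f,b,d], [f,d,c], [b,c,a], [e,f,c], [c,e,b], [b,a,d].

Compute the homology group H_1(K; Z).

H_1 = Z.

We work with the vertex ordering a < b < c < d < e < f. The simplices of K, each written with vertices in increasing order, are:

  0-simplices (6): a, b, c, d, e, f
  1-simplices (12): ab, ac, ad, bc, bd, be, bf, cd, ce, cf, df, ef
  2-simplices (6): abc, abd, bce, bdf, cdf, cef

giving chain groups C_0 ≅ Z^6, C_1 ≅ Z^12, C_2 ≅ Z^6.

Boundary ∂_1: C_1 → C_0 maps an edge to its endpoints' difference, ∂[p,q] = q − p. For instance
  ∂bd = d − b.
As a 6×12 matrix over Z this has rank 5, with invariant factors (1,1,1,1,1).

The boundary map ∂_2: C_2 → C_1 maps a triangle to the signed sum of its edges. For instance
  ∂abd = bd − ad + ab,
  ∂bdf = df − bf + bd.
The 12×6 boundary matrix has rank 6 and Smith normal form diag(1,1,1,1,1,1).

Computing H_k = (kernel of ∂_k) / (image of ∂_{k+1}):

  H_1: rank ker ∂_1 − rank ∂_2 = (12 − 5) − 6 = 1, and the invariant factors of ∂_2 are all 1, so H_1 ≅ Z.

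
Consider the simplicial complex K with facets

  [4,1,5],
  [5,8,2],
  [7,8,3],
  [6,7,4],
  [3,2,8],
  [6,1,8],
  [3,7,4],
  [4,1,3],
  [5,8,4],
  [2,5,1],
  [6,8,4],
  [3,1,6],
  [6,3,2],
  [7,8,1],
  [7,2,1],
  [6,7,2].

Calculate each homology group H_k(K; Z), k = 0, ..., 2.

H_0 = Z,  H_1 = Z^2,  H_2 = Z.

Take the total order 1 < 2 < 3 < 4 < 5 < 6 < 7 < 8 on the vertex set. Then K (dimension 2) consists of the simplices:

  0-simplices (8): [1], [2], [3], [4], [5], [6], [7], [8]
  1-simplices (24): (24 of them)
  2-simplices (16): [1,2,5], [1,2,7], [1,3,4], [1,3,6], [1,4,5], [1,6,8], [1,7,8], [2,3,6], [2,3,8], [2,5,8], [2,6,7], [3,4,7], [3,7,8], [4,5,8], [4,6,7], [4,6,8]

Hence C_0 ≅ Z^8, C_1 ≅ Z^24, C_2 ≅ Z^16.

∂_1: C_1 → C_0 is given by ∂[p,q] = [q] − [p]. For instance
  ∂[2,7] = [7] − [2].
This gives a 8×24 integer matrix of rank 7; reducing to Smith normal form yields diagonal entries (1,1,1,1,1,1,1).

Boundary ∂_2: C_2 → C_1 maps a triangle to the signed sum of its edges. For instance
  ∂[1,6,8] = [6,8] − [1,8] + [1,6],
  ∂[2,3,8] = [3,8] − [2,8] + [2,3].
This gives a 24×16 integer matrix of rank 15; reducing to Smith normal form yields diagonal entries (1,1,1,1,1,1,1,1,1,1,1,1,1,1,1).

Reading off H_k = ker ∂_k / im ∂_{k+1}:

  H_0: rank C_0 − rank ∂_1 = 8 − 7 = 1, and the invariant factors of ∂_1 are all 1, so H_0 = Z.
  H_1: rank ker ∂_1 − rank ∂_2 = (24 − 7) − 15 = 2, and the invariant factors of ∂_2 are all 1, so H_1 = Z^2.
  H_2: rank ker ∂_2 − rank ∂_3 = (16 − 15) − 0 = 1, and there is no ∂_3, so H_2 = Z.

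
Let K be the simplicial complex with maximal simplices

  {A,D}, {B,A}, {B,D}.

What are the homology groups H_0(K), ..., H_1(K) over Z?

Order the vertices as A < B < D. Listing each simplex with vertices in this order, K has dimension 1 with simplices:

  0-simplices (3): A, B, D
  1-simplices (3): AB, AD, BD

giving chain groups C_0 ≅ Z^3, C_1 ≅ Z^3.

Boundary ∂_1: C_1 → C_0 sends each edge [p,q] (with p < q) to q − p. For instance
  ∂AB = B − A.
This gives a 3×3 integer matrix of rank 2; reducing to Smith normal form yields diagonal entries (1,1).

Now H_k = ker ∂_k / im ∂_{k+1}, so:

  H_0: rank C_0 − rank ∂_1 = 3 − 2 = 1, and the invariant factors of ∂_1 are all 1, so H_0 ≅ Z.
  H_1: rank ker ∂_1 − rank ∂_2 = (3 − 2) − 0 = 1, and there is no ∂_2, so H_1 ≅ Z.

As a check, the Euler characteristic is 3 − 3 = 0, which agrees with 1 − 1 = 0.
(K is a triangulation of the circle S^1.)

H_0 = Z,  H_1 = Z.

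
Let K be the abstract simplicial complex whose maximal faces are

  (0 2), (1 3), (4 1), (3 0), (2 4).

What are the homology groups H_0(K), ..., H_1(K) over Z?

H_0 = Z,  H_1 = Z.

Fix the vertex order 0 < 1 < 2 < 3 < 4 and write every simplex with vertices in increasing order. Then dim K = 1 and the simplices of K are:

  0-simplices (5): [0], [1], [2], [3], [4]
  1-simplices (5): [0,2], [0,3], [1,3], [1,4], [2,4]

Hence C_0 ≅ Z^5, C_1 ≅ Z^5.

∂_1: C_1 → C_0 maps an edge to its endpoints' difference, ∂[p,q] = q − p. For instance
  ∂[0,3] = [3] − [0].
The resulting 5×5 matrix has rank 4, and its Smith normal form has invariant factors (1,1,1,1).

Now H_k = ker ∂_k / im ∂_{k+1}, so:

  H_0: rank C_0 − rank ∂_1 = 5 − 4 = 1, and the invariant factors of ∂_1 are all 1, so H_0 = Z.
  H_1: rank ker ∂_1 − rank ∂_2 = (5 − 4) − 0 = 1, and there is no ∂_2, so H_1 = Z.

As a check, the Euler characteristic is 5 − 5 = 0, which agrees with 1 − 1 = 0.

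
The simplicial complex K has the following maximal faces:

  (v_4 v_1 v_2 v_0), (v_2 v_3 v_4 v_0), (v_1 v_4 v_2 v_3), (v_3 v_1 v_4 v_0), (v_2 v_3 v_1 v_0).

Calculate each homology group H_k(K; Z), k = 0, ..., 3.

Take the total order v_0 < v_1 < v_2 < v_3 < v_4 on the vertex set. Then K (dimension 3) consists of the simplices:

  0-simplices (5): [v_0], [v_1], [v_2], [v_3], [v_4]
  1-simplices (10): [v_0,v_1], [v_0,v_2], [v_0,v_3], [v_0,v_4], [v_1,v_2], [v_1,v_3], [v_1,v_4], [v_2,v_3], [v_2,v_4], [v_3,v_4]
  2-simplices (10): [v_0,v_1,v_2], [v_0,v_1,v_3], [v_0,v_1,v_4], [v_0,v_2,v_3], [v_0,v_2,v_4], [v_0,v_3,v_4], [v_1,v_2,v_3], [v_1,v_2,v_4], [v_1,v_3,v_4], [v_2,v_3,v_4]
  3-simplices (5): [v_0,v_1,v_2,v_3], [v_0,v_1,v_2,v_4], [v_0,v_1,v_3,v_4], [v_0,v_2,v_3,v_4], [v_1,v_2,v_3,v_4]

giving chain groups C_0 ≅ Z^5, C_1 ≅ Z^10, C_2 ≅ Z^10, C_3 ≅ Z^5.

The boundary map ∂_1: C_1 → C_0 is given by ∂[p,q] = [q] − [p]. For instance
  ∂[v_1,v_3] = [v_3] − [v_1].
As a 5×10 matrix over Z this has rank 4, with invariant factors (1,1,1,1).

Boundary ∂_2: C_2 → C_1 acts by ∂[p,q,r] = [q,r] − [p,r] + [p,q]. For instance
  ∂[v_1,v_3,v_4] = [v_3,v_4] − [v_1,v_4] + [v_1,v_3],
  ∂[v_0,v_1,v_2] = [v_1,v_2] − [v_0,v_2] + [v_0,v_1].
The resulting 10×10 matrix has rank 6, and its Smith normal form has invariant factors (1,1,1,1,1,1).

∂_3: C_3 → C_2 sends each 3-simplex σ to the alternating sum Σ_i (−1)^i (σ with its i-th vertex removed). For instance
  ∂[v_0,v_1,v_2,v_4] = [v_1,v_2,v_4] − [v_0,v_2,v_4] + [v_0,v_1,v_4] − [v_0,v_1,v_2],
  ∂[v_0,v_2,v_3,v_4] = [v_2,v_3,v_4] − [v_0,v_3,v_4] + [v_0,v_2,v_4] − [v_0,v_2,v_3].
This gives a 10×5 integer matrix of rank 4; reducing to Smith normal form yields diagonal entries (1,1,1,1).

From H_k ≅ ker(∂_k) / im(∂_{k+1}) we obtain:

  H_0: rank C_0 − rank ∂_1 = 5 − 4 = 1, and the invariant factors of ∂_1 are all 1, so H_0 = Z.
  H_1: rank ker ∂_1 − rank ∂_2 = (10 − 4) − 6 = 0, and the invariant factors of ∂_2 are all 1, so H_1 = 0.
  H_2: rank ker ∂_2 − rank ∂_3 = (10 − 6) − 4 = 0, and the invariant factors of ∂_3 are all 1, so H_2 = 0.
  H_3: rank ker ∂_3 − rank ∂_4 = (5 − 4) − 0 = 1, and there is no ∂_4, so H_3 = Z.

As a check, the Euler characteristic is 5 − 10 + 10 − 5 = 0, which agrees with 1 − 0 + 0 − 1 = 0.

H_0 = Z,  H_1 = 0,  H_2 = 0,  H_3 = Z.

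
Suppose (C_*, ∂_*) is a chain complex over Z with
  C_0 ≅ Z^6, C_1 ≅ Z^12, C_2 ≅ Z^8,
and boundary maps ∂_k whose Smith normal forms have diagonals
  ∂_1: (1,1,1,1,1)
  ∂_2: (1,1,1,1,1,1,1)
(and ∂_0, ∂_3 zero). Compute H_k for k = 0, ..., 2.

H_0 ≅ Z,  H_1 = 0,  H_2 ≅ Z.

H_0: b_0 = 6 − 0 − 5 = 1; torsion from ∂_1 factors > 1: none. So H_0 ≅ Z.
H_1: b_1 = 12 − 5 − 7 = 0; torsion from ∂_2 factors > 1: none. So H_1 ≅ 0.
H_2: b_2 = 8 − 7 − 0 = 1; torsion from ∂_3 factors > 1: none. So H_2 ≅ Z.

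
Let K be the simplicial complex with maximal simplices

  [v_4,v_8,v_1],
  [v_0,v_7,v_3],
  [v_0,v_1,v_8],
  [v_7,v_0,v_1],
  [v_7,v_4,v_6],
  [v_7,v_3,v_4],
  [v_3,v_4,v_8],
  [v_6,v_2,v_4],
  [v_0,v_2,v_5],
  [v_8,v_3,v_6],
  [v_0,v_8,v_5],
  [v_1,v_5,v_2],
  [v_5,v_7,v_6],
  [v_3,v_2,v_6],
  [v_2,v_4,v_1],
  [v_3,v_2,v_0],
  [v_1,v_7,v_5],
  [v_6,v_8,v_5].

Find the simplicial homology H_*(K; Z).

Order the vertices as v_0 < v_1 < v_2 < v_3 < v_4 < v_5 < v_6 < v_7 < v_8. Listing each simplex with vertices in this order, K has dimension 2 with simplices:

  0-simplices (9): [v_0], [v_1], [v_2], [v_3], [v_4], [v_5], [v_6], [v_7], [v_8]
  1-simplices (27): (27 of them)
  2-simplices (18): (18 of them)

Hence C_0 ≅ Z^9, C_1 ≅ Z^27, C_2 ≅ Z^18.

The boundary map ∂_1: C_1 → C_0 is given by ∂[p,q] = [q] − [p]. For instance
  ∂[v_1,v_4] = [v_4] − [v_1].
As a 9×27 matrix over Z this has rank 8, with invariant factors (1,1,1,1,1,1,1,1).

∂_2: C_2 → C_1 maps a triangle to the signed sum of its edges. For instance
  ∂[v_5,v_6,v_7] = [v_6,v_7] − [v_5,v_7] + [v_5,v_6],
  ∂[v_2,v_4,v_6] = [v_4,v_6] − [v_2,v_6] + [v_2,v_4].
The 27×18 boundary matrix has rank 18 and Smith normal form diag(1,1,1,1,1,1,1,1,1,1,1,1,1,1,1,1,1,2).

Computing H_k = (kernel of ∂_k) / (image of ∂_{k+1}):

  H_0: rank C_0 − rank ∂_1 = 9 − 8 = 1, and the invariant factors of ∂_1 are all 1, so H_0 ≅ Z.
  H_1: rank ker ∂_1 − rank ∂_2 = (27 − 8) − 18 = 1, and ∂_2 has invariant factor 2 > 1, so H_1 ≅ Z ⊕ Z/2.
  H_2: rank ker ∂_2 − rank ∂_3 = (18 − 18) − 0 = 0, and there is no ∂_3, so H_2 ≅ 0.

H_0 = Z,  H_1 = Z ⊕ Z/2,  H_2 = 0.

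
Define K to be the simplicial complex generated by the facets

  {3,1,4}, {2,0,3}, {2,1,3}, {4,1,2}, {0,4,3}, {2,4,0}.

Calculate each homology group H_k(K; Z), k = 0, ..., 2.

H_0 ≅ Z,  H_1 = 0,  H_2 ≅ Z.

Fix the vertex order 0 < 1 < 2 < 3 < 4 and write every simplex with vertices in increasing order. Then dim K = 2 and the simplices of K are:

  0-simplices (5): [0], [1], [2], [3], [4]
  1-simplices (9): [0,2], [0,3], [0,4], [1,2], [1,3], [1,4], [2,3], [2,4], [3,4]
  2-simplices (6): [0,2,3], [0,2,4], [0,3,4], [1,2,3], [1,2,4], [1,3,4]

Hence C_0 ≅ Z^5, C_1 ≅ Z^9, C_2 ≅ Z^6.

Boundary ∂_1: C_1 → C_0 sends each edge [p,q] (with p < q) to q − p. For instance
  ∂[3,4] = [4] − [3].
The resulting 5×9 matrix has rank 4, and its Smith normal form has invariant factors (1,1,1,1).

∂_2: C_2 → C_1 maps a triangle to the signed sum of its edges. For instance
  ∂[0,2,4] = [2,4] − [0,4] + [0,2],
  ∂[1,2,3] = [2,3] − [1,3] + [1,2].
As a 9×6 matrix over Z this has rank 5, with invariant factors (1,1,1,1,1).

Reading off H_k = ker ∂_k / im ∂_{k+1}:

  H_0: rank C_0 − rank ∂_1 = 5 − 4 = 1, and the invariant factors of ∂_1 are all 1, so H_0 = Z.
  H_1: rank ker ∂_1 − rank ∂_2 = (9 − 4) − 5 = 0, and the invariant factors of ∂_2 are all 1, so H_1 = 0.
  H_2: rank ker ∂_2 − rank ∂_3 = (6 − 5) − 0 = 1, and there is no ∂_3, so H_2 = Z.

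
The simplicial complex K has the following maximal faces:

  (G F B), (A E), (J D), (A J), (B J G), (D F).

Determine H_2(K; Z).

H_2 = 0.

Take the total order A < B < D < E < F < G < J on the vertex set. Then K (dimension 2) consists of the simplices:

  0-simplices (7): A, B, D, E, F, G, J
  1-simplices (9): AE, AJ, BF, BG, BJ, DF, DJ, FG, GJ
  2-simplices (2): BFG, BGJ

so the chain groups are C_0 ≅ Z^7, C_1 ≅ Z^9, C_2 ≅ Z^2.

Boundary ∂_1: C_1 → C_0 maps an edge to its endpoints' difference, ∂[p,q] = q − p.
The resulting 7×9 matrix has rank 6, and its Smith normal form has invariant factors (1,1,1,1,1,1).

The boundary map ∂_2: C_2 → C_1 maps a triangle to the signed sum of its edges. For instance
  ∂BFG = FG − BG + BF,
  ∂BGJ = GJ − BJ + BG.
The 9×2 boundary matrix has rank 2 and Smith normal form diag(1,1).

From H_k ≅ ker(∂_k) / im(∂_{k+1}) we obtain:

  H_2: rank ker ∂_2 − rank ∂_3 = (2 − 2) − 0 = 0, and there is no ∂_3, so H_2 ≅ 0.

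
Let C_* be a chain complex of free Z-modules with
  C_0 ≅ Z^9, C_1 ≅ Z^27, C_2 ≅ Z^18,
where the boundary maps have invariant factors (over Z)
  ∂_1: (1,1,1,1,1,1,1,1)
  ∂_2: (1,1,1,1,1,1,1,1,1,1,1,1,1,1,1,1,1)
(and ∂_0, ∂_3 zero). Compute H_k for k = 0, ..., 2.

H_0 ≅ Z,  H_1 ≅ Z^2,  H_2 ≅ Z.

H_0: b_0 = 9 − 0 − 8 = 1; torsion from ∂_1 factors > 1: none. So H_0 ≅ Z.
H_1: b_1 = 27 − 8 − 17 = 2; torsion from ∂_2 factors > 1: none. So H_1 ≅ Z^2.
H_2: b_2 = 18 − 17 − 0 = 1; torsion from ∂_3 factors > 1: none. So H_2 ≅ Z.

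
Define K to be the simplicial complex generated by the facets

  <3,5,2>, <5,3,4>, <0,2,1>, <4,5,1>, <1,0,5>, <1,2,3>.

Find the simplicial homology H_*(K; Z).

H_0 ≅ Z,  H_1 ≅ Z,  H_2 = 0.

We work with the vertex ordering 0 < 1 < 2 < 3 < 4 < 5. The simplices of K, each written with vertices in increasing order, are:

  0-simplices (6): [0], [1], [2], [3], [4], [5]
  1-simplices (12): [0,1], [0,2], [0,5], [1,2], [1,3], [1,4], [1,5], [2,3], [2,5], [3,4], [3,5], [4,5]
  2-simplices (6): [0,1,2], [0,1,5], [1,2,3], [1,4,5], [2,3,5], [3,4,5]

giving chain groups C_0 ≅ Z^6, C_1 ≅ Z^12, C_2 ≅ Z^6.

Boundary ∂_1: C_1 → C_0 is given by ∂[p,q] = [q] − [p].
The resulting 6×12 matrix has rank 5, and its Smith normal form has invariant factors (1,1,1,1,1).

Boundary ∂_2: C_2 → C_1 sends each 2-simplex [p,q,r] to [q,r] − [p,r] + [p,q]. For instance
  ∂[0,1,5] = [1,5] − [0,5] + [0,1],
  ∂[2,3,5] = [3,5] − [2,5] + [2,3].
The resulting 12×6 matrix has rank 6, and its Smith normal form has invariant factors (1,1,1,1,1,1).

Computing H_k = (kernel of ∂_k) / (image of ∂_{k+1}):

  H_0: rank C_0 − rank ∂_1 = 6 − 5 = 1, and the invariant factors of ∂_1 are all 1, so H_0 = Z.
  H_1: rank ker ∂_1 − rank ∂_2 = (12 − 5) − 6 = 1, and the invariant factors of ∂_2 are all 1, so H_1 = Z.
  H_2: rank ker ∂_2 − rank ∂_3 = (6 − 6) − 0 = 0, and there is no ∂_3, so H_2 = 0.

(K is a triangulation of the cylinder S^1 x I.)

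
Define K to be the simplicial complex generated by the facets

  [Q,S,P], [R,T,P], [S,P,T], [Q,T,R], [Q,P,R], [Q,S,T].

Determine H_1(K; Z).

Take the total order P < Q < R < S < T on the vertex set. Then K (dimension 2) consists of the simplices:

  0-simplices (5): P, Q, R, S, T
  1-simplices (9): PQ, PR, PS, PT, QR, QS, QT, RT, ST
  2-simplices (6): PQR, PQS, PRT, PST, QRT, QST

Hence C_0 ≅ Z^5, C_1 ≅ Z^9, C_2 ≅ Z^6.

∂_1: C_1 → C_0 is given by ∂[p,q] = [q] − [p]. For instance
  ∂PQ = Q − P.
This gives a 5×9 integer matrix of rank 4; reducing to Smith normal form yields diagonal entries (1,1,1,1).

∂_2: C_2 → C_1 acts by ∂[p,q,r] = [q,r] − [p,r] + [p,q]. For instance
  ∂PQS = QS − PS + PQ,
  ∂PQR = QR − PR + PQ.
The 9×6 boundary matrix has rank 5 and Smith normal form diag(1,1,1,1,1).

Now H_k = ker ∂_k / im ∂_{k+1}, so:

  H_1: rank ker ∂_1 − rank ∂_2 = (9 − 4) − 5 = 0, and the invariant factors of ∂_2 are all 1, so H_1 ≅ 0.

H_1 = 0.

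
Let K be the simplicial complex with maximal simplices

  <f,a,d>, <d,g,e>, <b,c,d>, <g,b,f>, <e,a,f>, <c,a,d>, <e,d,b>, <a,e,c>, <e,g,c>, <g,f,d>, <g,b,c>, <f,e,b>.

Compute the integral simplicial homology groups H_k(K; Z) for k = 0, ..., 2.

H_0 ≅ Z,  H_1 ≅ Z/2Z,  H_2 = 0.

K has 7 vertices, 18 edges, 12 triangles.
rank ∂_0 = 0, rank ∂_1 = 6 ⇒ b_0 = 7 − 0 − 6 = 1; all invariant factors of ∂_1 are 1 so no torsion. So H_0 = Z.
rank ∂_1 = 6, rank ∂_2 = 12 ⇒ b_1 = 18 − 6 − 12 = 0; ∂_2 has invariant factor(s) [2] giving torsion. So H_1 = Z/2Z.
rank ∂_2 = 12, rank ∂_3 = 0 ⇒ b_2 = 12 − 12 − 0 = 0. So H_2 = 0.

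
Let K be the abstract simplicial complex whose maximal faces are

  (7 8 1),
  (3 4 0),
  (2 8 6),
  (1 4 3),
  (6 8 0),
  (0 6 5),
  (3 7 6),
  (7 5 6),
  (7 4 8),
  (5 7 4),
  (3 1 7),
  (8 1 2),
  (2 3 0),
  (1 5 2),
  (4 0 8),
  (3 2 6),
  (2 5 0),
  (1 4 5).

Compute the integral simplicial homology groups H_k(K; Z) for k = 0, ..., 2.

Order the vertices as 0 < 1 < 2 < 3 < 4 < 5 < 6 < 7 < 8. Listing each simplex with vertices in this order, K has dimension 2 with simplices:

  0-simplices (9): [0], [1], [2], [3], [4], [5], [6], [7], [8]
  1-simplices (27): (27 of them)
  2-simplices (18): [0,2,3], [0,2,5], [0,3,4], [0,4,8], [0,5,6], [0,6,8], [1,2,5], [1,2,8], [1,3,4], [1,3,7], [1,4,5], [1,7,8], [2,3,6], [2,6,8], [3,6,7], [4,5,7], [4,7,8], [5,6,7]

so the chain groups are C_0 ≅ Z^9, C_1 ≅ Z^27, C_2 ≅ Z^18.

∂_1: C_1 → C_0 is given by ∂[p,q] = [q] − [p]. For instance
  ∂[0,5] = [5] − [0].
This gives a 9×27 integer matrix of rank 8; reducing to Smith normal form yields diagonal entries (1,1,1,1,1,1,1,1).

The boundary map ∂_2: C_2 → C_1 sends each 2-simplex [p,q,r] to [q,r] − [p,r] + [p,q]. For instance
  ∂[1,7,8] = [7,8] − [1,8] + [1,7],
  ∂[1,2,8] = [2,8] − [1,8] + [1,2].
As a 27×18 matrix over Z this has rank 18, with invariant factors (1,1,1,1,1,1,1,1,1,1,1,1,1,1,1,1,1,2).

Now H_k = ker ∂_k / im ∂_{k+1}, so:

  H_0: rank C_0 − rank ∂_1 = 9 − 8 = 1, and the invariant factors of ∂_1 are all 1, so H_0 ≅ Z.
  H_1: rank ker ∂_1 − rank ∂_2 = (27 − 8) − 18 = 1, and ∂_2 has invariant factor 2 > 1, so H_1 ≅ Z ⊕ Z/2Z.
  H_2: rank ker ∂_2 − rank ∂_3 = (18 − 18) − 0 = 0, and there is no ∂_3, so H_2 ≅ 0.

(K is a triangulation of the Klein bottle.)

H_0 = Z,  H_1 = Z ⊕ Z/2Z,  H_2 = 0.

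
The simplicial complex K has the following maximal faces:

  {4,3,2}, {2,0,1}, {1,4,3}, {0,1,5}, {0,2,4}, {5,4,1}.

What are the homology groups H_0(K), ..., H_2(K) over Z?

Take the total order 0 < 1 < 2 < 3 < 4 < 5 on the vertex set. Then K (dimension 2) consists of the simplices:

  0-simplices (6): [0], [1], [2], [3], [4], [5]
  1-simplices (12): [0,1], [0,2], [0,4], [0,5], [1,2], [1,3], [1,4], [1,5], [2,3], [2,4], [3,4], [4,5]
  2-simplices (6): [0,1,2], [0,1,5], [0,2,4], [1,3,4], [1,4,5], [2,3,4]

so the chain groups are C_0 ≅ Z^6, C_1 ≅ Z^12, C_2 ≅ Z^6.

The boundary map ∂_1: C_1 → C_0 is given by ∂[p,q] = [q] − [p]. For instance
  ∂[1,5] = [5] − [1].
The resulting 6×12 matrix has rank 5, and its Smith normal form has invariant factors (1,1,1,1,1).

∂_2: C_2 → C_1 maps a triangle to the signed sum of its edges. For instance
  ∂[1,4,5] = [4,5] − [1,5] + [1,4],
  ∂[0,2,4] = [2,4] − [0,4] + [0,2].
This gives a 12×6 integer matrix of rank 6; reducing to Smith normal form yields diagonal entries (1,1,1,1,1,1).

Reading off H_k = ker ∂_k / im ∂_{k+1}:

  H_0: rank C_0 − rank ∂_1 = 6 − 5 = 1, and the invariant factors of ∂_1 are all 1, so H_0 ≅ Z.
  H_1: rank ker ∂_1 − rank ∂_2 = (12 − 5) − 6 = 1, and the invariant factors of ∂_2 are all 1, so H_1 ≅ Z.
  H_2: rank ker ∂_2 − rank ∂_3 = (6 − 6) − 0 = 0, and there is no ∂_3, so H_2 ≅ 0.

As a check, the Euler characteristic is 6 − 12 + 6 = 0, which agrees with 1 − 1 + 0 = 0.

H_0 = Z,  H_1 = Z,  H_2 = 0.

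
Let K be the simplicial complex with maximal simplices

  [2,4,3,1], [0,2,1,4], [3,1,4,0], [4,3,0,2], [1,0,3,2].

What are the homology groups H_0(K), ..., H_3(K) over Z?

H_0 ≅ Z,  H_1 = 0,  H_2 = 0,  H_3 ≅ Z.

K has 5 vertices, 10 edges, 10 triangles, 5 3-simplices.
rank ∂_0 = 0, rank ∂_1 = 4 ⇒ b_0 = 5 − 0 − 4 = 1; all invariant factors of ∂_1 are 1 so no torsion. So H_0 = Z.
rank ∂_1 = 4, rank ∂_2 = 6 ⇒ b_1 = 10 − 4 − 6 = 0; all invariant factors of ∂_2 are 1 so no torsion. So H_1 = 0.
rank ∂_2 = 6, rank ∂_3 = 4 ⇒ b_2 = 10 − 6 − 4 = 0; all invariant factors of ∂_3 are 1 so no torsion. So H_2 = 0.
rank ∂_3 = 4, rank ∂_4 = 0 ⇒ b_3 = 5 − 4 − 0 = 1. So H_3 = Z.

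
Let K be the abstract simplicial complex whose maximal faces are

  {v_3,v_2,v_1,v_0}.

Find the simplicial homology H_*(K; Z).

K has 4 vertices, 6 edges, 4 triangles, 1 3-simplex.
rank ∂_0 = 0, rank ∂_1 = 3 ⇒ b_0 = 4 − 0 − 3 = 1; all invariant factors of ∂_1 are 1 so no torsion. So H_0 ≅ Z.
rank ∂_1 = 3, rank ∂_2 = 3 ⇒ b_1 = 6 − 3 − 3 = 0; all invariant factors of ∂_2 are 1 so no torsion. So H_1 ≅ 0.
rank ∂_2 = 3, rank ∂_3 = 1 ⇒ b_2 = 4 − 3 − 1 = 0; all invariant factors of ∂_3 are 1 so no torsion. So H_2 ≅ 0.
rank ∂_3 = 1, rank ∂_4 = 0 ⇒ b_3 = 1 − 1 − 0 = 0. So H_3 ≅ 0.

H_0 ≅ Z,  H_1 = 0,  H_2 = 0,  H_3 = 0.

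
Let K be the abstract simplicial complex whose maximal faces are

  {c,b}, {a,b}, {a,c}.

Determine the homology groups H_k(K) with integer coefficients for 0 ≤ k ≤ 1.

Order the vertices as a < b < c. Listing each simplex with vertices in this order, K has dimension 1 with simplices:

  0-simplices (3): a, b, c
  1-simplices (3): ab, ac, bc

so the chain groups are C_0 ≅ Z^3, C_1 ≅ Z^3.

∂_1: C_1 → C_0 is given by ∂[p,q] = [q] − [p]. For instance
  ∂ac = c − a.
As a 3×3 matrix over Z this has rank 2, with invariant factors (1,1).

Now H_k = ker ∂_k / im ∂_{k+1}, so:

  H_0: rank C_0 − rank ∂_1 = 3 − 2 = 1, and the invariant factors of ∂_1 are all 1, so H_0 ≅ Z.
  H_1: rank ker ∂_1 − rank ∂_2 = (3 − 2) − 0 = 1, and there is no ∂_2, so H_1 ≅ Z.

(K is a triangulation of the circle S^1.)

H_0 = Z,  H_1 = Z.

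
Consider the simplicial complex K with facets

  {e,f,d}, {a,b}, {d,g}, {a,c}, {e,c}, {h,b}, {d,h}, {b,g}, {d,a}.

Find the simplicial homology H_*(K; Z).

Take the total order a < b < c < d < e < f < g < h on the vertex set. Then K (dimension 2) consists of the simplices:

  0-simplices (8): a, b, c, d, e, f, g, h
  1-simplices (11): ab, ac, ad, bg, bh, ce, de, df, dg, dh, ef
  2-simplices (1): def

Hence C_0 ≅ Z^8, C_1 ≅ Z^11, C_2 ≅ Z^1.

The boundary map ∂_1: C_1 → C_0 is given by ∂[p,q] = [q] − [p]. For instance
  ∂df = f − d.
The 8×11 boundary matrix has rank 7 and Smith normal form diag(1,1,1,1,1,1,1).

Boundary ∂_2: C_2 → C_1 sends each 2-simplex [p,q,r] to [q,r] − [p,r] + [p,q]. For instance
  ∂def = ef − df + de.
The 11×1 boundary matrix has rank 1 and Smith normal form diag(1).

Reading off H_k = ker ∂_k / im ∂_{k+1}:

  H_0: rank C_0 − rank ∂_1 = 8 − 7 = 1, and the invariant factors of ∂_1 are all 1, so H_0 ≅ Z.
  H_1: rank ker ∂_1 − rank ∂_2 = (11 − 7) − 1 = 3, and the invariant factors of ∂_2 are all 1, so H_1 ≅ Z^3.
  H_2: rank ker ∂_2 − rank ∂_3 = (1 − 1) − 0 = 0, and there is no ∂_3, so H_2 ≅ 0.

As a check, the Euler characteristic is 8 − 11 + 1 = -2, which agrees with 1 − 3 + 0 = -2.

H_0 = Z,  H_1 = Z^3,  H_2 = 0.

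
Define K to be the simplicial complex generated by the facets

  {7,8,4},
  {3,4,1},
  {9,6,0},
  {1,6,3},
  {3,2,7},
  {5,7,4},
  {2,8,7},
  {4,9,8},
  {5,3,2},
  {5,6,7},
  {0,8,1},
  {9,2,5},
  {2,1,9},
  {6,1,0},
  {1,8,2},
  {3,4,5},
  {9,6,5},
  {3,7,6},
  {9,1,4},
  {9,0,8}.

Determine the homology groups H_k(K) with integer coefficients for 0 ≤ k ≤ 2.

H_0 ≅ Z,  H_1 ≅ Z ⊕ Z/2,  H_2 = 0.

Take the total order 0 < 1 < 2 < 3 < 4 < 5 < 6 < 7 < 8 < 9 on the vertex set. Then K (dimension 2) consists of the simplices:

  0-simplices (10): [0], [1], [2], [3], [4], [5], [6], [7], [8], [9]
  1-simplices (30): (30 of them)
  2-simplices (20): (20 of them)

so the chain groups are C_0 ≅ Z^10, C_1 ≅ Z^30, C_2 ≅ Z^20.

∂_1: C_1 → C_0 is given by ∂[p,q] = [q] − [p].
This gives a 10×30 integer matrix of rank 9; reducing to Smith normal form yields diagonal entries (1,1,1,1,1,1,1,1,1).

Boundary ∂_2: C_2 → C_1 maps a triangle to the signed sum of its edges. For instance
  ∂[0,8,9] = [8,9] − [0,9] + [0,8],
  ∂[3,4,5] = [4,5] − [3,5] + [3,4].
The resulting 30×20 matrix has rank 20, and its Smith normal form has invariant factors (1,1,1,1,1,1,1,1,1,1,1,1,1,1,1,1,1,1,1,2).

From H_k ≅ ker(∂_k) / im(∂_{k+1}) we obtain:

  H_0: rank C_0 − rank ∂_1 = 10 − 9 = 1, and the invariant factors of ∂_1 are all 1, so H_0 ≅ Z.
  H_1: rank ker ∂_1 − rank ∂_2 = (30 − 9) − 20 = 1, and ∂_2 has invariant factor 2 > 1, so H_1 ≅ Z ⊕ Z/2.
  H_2: rank ker ∂_2 − rank ∂_3 = (20 − 20) − 0 = 0, and there is no ∂_3, so H_2 ≅ 0.

As a check, the Euler characteristic is 10 − 30 + 20 = 0, which agrees with 1 − 1 + 0 = 0.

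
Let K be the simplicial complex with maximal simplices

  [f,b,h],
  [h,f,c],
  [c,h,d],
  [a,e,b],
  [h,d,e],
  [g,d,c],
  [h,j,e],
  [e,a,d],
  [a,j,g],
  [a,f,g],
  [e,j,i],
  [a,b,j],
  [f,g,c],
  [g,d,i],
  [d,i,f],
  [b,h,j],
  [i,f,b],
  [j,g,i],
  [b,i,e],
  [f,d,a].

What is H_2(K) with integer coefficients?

Take the total order a < b < c < d < e < f < g < h < i < j on the vertex set. Then K (dimension 2) consists of the simplices:

  0-simplices (10): a, b, c, d, e, f, g, h, i, j
  1-simplices (30): ab, ad, ae, af, ag, aj, be, bf, bh, bi, bj, cd, cf, cg, ch, de, df, dg, dh, di, eh, ei, ej, fg, fh, fi, gi, gj, hj, ij
  2-simplices (20): abe, abj, ade, adf, afg, agj, bei, bfh, bfi, bhj, cdg, cdh, cfg, cfh, deh, dfi, dgi, ehj, eij, gij

Hence C_0 ≅ Z^10, C_1 ≅ Z^30, C_2 ≅ Z^20.

The boundary map ∂_1: C_1 → C_0 maps an edge to its endpoints' difference, ∂[p,q] = q − p.
As a 10×30 matrix over Z this has rank 9, with invariant factors (1,1,1,1,1,1,1,1,1).

Boundary ∂_2: C_2 → C_1 sends each 2-simplex [p,q,r] to [q,r] − [p,r] + [p,q]. For instance
  ∂afg = fg − ag + af,
  ∂eij = ij − ej + ei.
The 30×20 boundary matrix has rank 20 and Smith normal form diag(1,1,1,1,1,1,1,1,1,1,1,1,1,1,1,1,1,1,1,2).

From H_k ≅ ker(∂_k) / im(∂_{k+1}) we obtain:

  H_2: rank ker ∂_2 − rank ∂_3 = (20 − 20) − 0 = 0, and there is no ∂_3, so H_2 ≅ 0.

H_2 ≅ 0.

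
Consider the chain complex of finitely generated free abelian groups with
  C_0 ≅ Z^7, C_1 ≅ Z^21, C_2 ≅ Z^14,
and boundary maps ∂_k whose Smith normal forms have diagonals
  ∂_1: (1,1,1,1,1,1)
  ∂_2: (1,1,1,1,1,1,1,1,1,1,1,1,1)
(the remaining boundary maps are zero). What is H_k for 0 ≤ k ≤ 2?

H_0: b_0 = 7 − 0 − 6 = 1; torsion from ∂_1 factors > 1: none. So H_0 = Z.
H_1: b_1 = 21 − 6 − 13 = 2; torsion from ∂_2 factors > 1: none. So H_1 = Z^2.
H_2: b_2 = 14 − 13 − 0 = 1; torsion from ∂_3 factors > 1: none. So H_2 = Z.

H_0 = Z,  H_1 = Z^2,  H_2 = Z.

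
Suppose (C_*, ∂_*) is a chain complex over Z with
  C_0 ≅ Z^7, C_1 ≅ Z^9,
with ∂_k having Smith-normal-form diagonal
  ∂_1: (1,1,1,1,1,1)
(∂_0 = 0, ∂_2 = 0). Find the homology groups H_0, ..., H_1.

H_0 = Z,  H_1 = Z^3.

H_0: b_0 = 7 − 0 − 6 = 1; torsion from ∂_1 factors > 1: none. So H_0 = Z.
H_1: b_1 = 9 − 6 − 0 = 3; torsion from ∂_2 factors > 1: none. So H_1 = Z^3.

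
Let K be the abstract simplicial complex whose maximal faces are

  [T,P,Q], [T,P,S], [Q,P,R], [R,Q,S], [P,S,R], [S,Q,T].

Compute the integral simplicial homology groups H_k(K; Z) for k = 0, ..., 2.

K has 5 vertices, 9 edges, 6 triangles.
rank ∂_0 = 0, rank ∂_1 = 4 ⇒ b_0 = 5 − 0 − 4 = 1; all invariant factors of ∂_1 are 1 so no torsion. So H_0 ≅ Z.
rank ∂_1 = 4, rank ∂_2 = 5 ⇒ b_1 = 9 − 4 − 5 = 0; all invariant factors of ∂_2 are 1 so no torsion. So H_1 ≅ 0.
rank ∂_2 = 5, rank ∂_3 = 0 ⇒ b_2 = 6 − 5 − 0 = 1. So H_2 ≅ Z.

H_0 ≅ Z,  H_1 = 0,  H_2 ≅ Z.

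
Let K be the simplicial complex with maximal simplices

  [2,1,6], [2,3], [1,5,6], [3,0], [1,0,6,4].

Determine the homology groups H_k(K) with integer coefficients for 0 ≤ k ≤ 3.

Fix the vertex order 0 < 1 < 2 < 3 < 4 < 5 < 6 and write every simplex with vertices in increasing order. Then dim K = 3 and the simplices of K are:

  0-simplices (7): [0], [1], [2], [3], [4], [5], [6]
  1-simplices (12): [0,1], [0,3], [0,4], [0,6], [1,2], [1,4], [1,5], [1,6], [2,3], [2,6], [4,6], [5,6]
  2-simplices (6): [0,1,4], [0,1,6], [0,4,6], [1,2,6], [1,4,6], [1,5,6]
  3-simplices (1): [0,1,4,6]

giving chain groups C_0 ≅ Z^7, C_1 ≅ Z^12, C_2 ≅ Z^6, C_3 ≅ Z^1.

Boundary ∂_1: C_1 → C_0 is given by ∂[p,q] = [q] − [p].
As a 7×12 matrix over Z this has rank 6, with invariant factors (1,1,1,1,1,1).

∂_2: C_2 → C_1 acts by ∂[p,q,r] = [q,r] − [p,r] + [p,q]. For instance
  ∂[0,4,6] = [4,6] − [0,6] + [0,4],
  ∂[0,1,4] = [1,4] − [0,4] + [0,1].
As a 12×6 matrix over Z this has rank 5, with invariant factors (1,1,1,1,1).

The boundary map ∂_3: C_3 → C_2 sends each 3-simplex σ to the alternating sum Σ_i (−1)^i (σ with its i-th vertex removed). For instance
  ∂[0,1,4,6] = [1,4,6] − [0,4,6] + [0,1,6] − [0,1,4].
This gives a 6×1 integer matrix of rank 1; reducing to Smith normal form yields diagonal entries (1).

Computing H_k = (kernel of ∂_k) / (image of ∂_{k+1}):

  H_0: rank C_0 − rank ∂_1 = 7 − 6 = 1, and the invariant factors of ∂_1 are all 1, so H_0 = Z.
  H_1: rank ker ∂_1 − rank ∂_2 = (12 − 6) − 5 = 1, and the invariant factors of ∂_2 are all 1, so H_1 = Z.
  H_2: rank ker ∂_2 − rank ∂_3 = (6 − 5) − 1 = 0, and the invariant factors of ∂_3 are all 1, so H_2 = 0.
  H_3: rank ker ∂_3 − rank ∂_4 = (1 − 1) − 0 = 0, and there is no ∂_4, so H_3 = 0.

H_0 ≅ Z,  H_1 ≅ Z,  H_2 = 0,  H_3 = 0.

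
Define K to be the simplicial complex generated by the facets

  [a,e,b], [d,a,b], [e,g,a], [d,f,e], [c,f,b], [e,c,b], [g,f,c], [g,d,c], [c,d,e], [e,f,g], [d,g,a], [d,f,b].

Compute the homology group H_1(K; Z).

H_1 ≅ Z/2.

Order the vertices as a < b < c < d < e < f < g. Listing each simplex with vertices in this order, K has dimension 2 with simplices:

  0-simplices (7): a, b, c, d, e, f, g
  1-simplices (18): ab, ad, ae, ag, bc, bd, be, bf, cd, ce, cf, cg, de, df, dg, ef, eg, fg
  2-simplices (12): abd, abe, adg, aeg, bce, bcf, bdf, cde, cdg, cfg, def, efg

so the chain groups are C_0 ≅ Z^7, C_1 ≅ Z^18, C_2 ≅ Z^12.

The boundary map ∂_1: C_1 → C_0 is given by ∂[p,q] = [q] − [p].
The resulting 7×18 matrix has rank 6, and its Smith normal form has invariant factors (1,1,1,1,1,1).

∂_2: C_2 → C_1 maps a triangle to the signed sum of its edges. For instance
  ∂bcf = cf − bf + bc,
  ∂abd = bd − ad + ab.
This gives a 18×12 integer matrix of rank 12; reducing to Smith normal form yields diagonal entries (1,1,1,1,1,1,1,1,1,1,1,2).

Now H_k = ker ∂_k / im ∂_{k+1}, so:

  H_1: rank ker ∂_1 − rank ∂_2 = (18 − 6) − 12 = 0, and ∂_2 has invariant factor 2 > 1, so H_1 ≅ Z/2.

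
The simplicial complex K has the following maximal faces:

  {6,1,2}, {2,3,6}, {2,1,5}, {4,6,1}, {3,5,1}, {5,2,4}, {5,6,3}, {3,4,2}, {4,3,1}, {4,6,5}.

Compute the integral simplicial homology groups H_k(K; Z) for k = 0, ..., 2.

H_0 = Z,  H_1 = Z/2,  H_2 = 0.

Order the vertices as 1 < 2 < 3 < 4 < 5 < 6. Listing each simplex with vertices in this order, K has dimension 2 with simplices:

  0-simplices (6): [1], [2], [3], [4], [5], [6]
  1-simplices (15): [1,2], [1,3], [1,4], [1,5], [1,6], [2,3], [2,4], [2,5], [2,6], [3,4], [3,5], [3,6], [4,5], [4,6], [5,6]
  2-simplices (10): [1,2,5], [1,2,6], [1,3,4], [1,3,5], [1,4,6], [2,3,4], [2,3,6], [2,4,5], [3,5,6], [4,5,6]

giving chain groups C_0 ≅ Z^6, C_1 ≅ Z^15, C_2 ≅ Z^10.

Boundary ∂_1: C_1 → C_0 is given by ∂[p,q] = [q] − [p].
The resulting 6×15 matrix has rank 5, and its Smith normal form has invariant factors (1,1,1,1,1).

∂_2: C_2 → C_1 maps a triangle to the signed sum of its edges. For instance
  ∂[3,5,6] = [5,6] − [3,6] + [3,5],
  ∂[1,4,6] = [4,6] − [1,6] + [1,4].
The 15×10 boundary matrix has rank 10 and Smith normal form diag(1,1,1,1,1,1,1,1,1,2).

From H_k ≅ ker(∂_k) / im(∂_{k+1}) we obtain:

  H_0: rank C_0 − rank ∂_1 = 6 − 5 = 1, and the invariant factors of ∂_1 are all 1, so H_0 = Z.
  H_1: rank ker ∂_1 − rank ∂_2 = (15 − 5) − 10 = 0, and ∂_2 has invariant factor 2 > 1, so H_1 = Z/2.
  H_2: rank ker ∂_2 − rank ∂_3 = (10 − 10) − 0 = 0, and there is no ∂_3, so H_2 = 0.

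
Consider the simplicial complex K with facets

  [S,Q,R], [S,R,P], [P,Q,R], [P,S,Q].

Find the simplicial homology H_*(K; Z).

H_0 = Z,  H_1 = 0,  H_2 = Z.

Take the total order P < Q < R < S on the vertex set. Then K (dimension 2) consists of the simplices:

  0-simplices (4): P, Q, R, S
  1-simplices (6): PQ, PR, PS, QR, QS, RS
  2-simplices (4): PQR, PQS, PRS, QRS

giving chain groups C_0 ≅ Z^4, C_1 ≅ Z^6, C_2 ≅ Z^4.

∂_1: C_1 → C_0 maps an edge to its endpoints' difference, ∂[p,q] = q − p. For instance
  ∂PS = S − P.
The 4×6 boundary matrix has rank 3 and Smith normal form diag(1,1,1).

∂_2: C_2 → C_1 maps a triangle to the signed sum of its edges. For instance
  ∂PQR = QR − PR + PQ,
  ∂PRS = RS − PS + PR.
The resulting 6×4 matrix has rank 3, and its Smith normal form has invariant factors (1,1,1).

Reading off H_k = ker ∂_k / im ∂_{k+1}:

  H_0: rank C_0 − rank ∂_1 = 4 − 3 = 1, and the invariant factors of ∂_1 are all 1, so H_0 ≅ Z.
  H_1: rank ker ∂_1 − rank ∂_2 = (6 − 3) − 3 = 0, and the invariant factors of ∂_2 are all 1, so H_1 ≅ 0.
  H_2: rank ker ∂_2 − rank ∂_3 = (4 − 3) − 0 = 1, and there is no ∂_3, so H_2 ≅ Z.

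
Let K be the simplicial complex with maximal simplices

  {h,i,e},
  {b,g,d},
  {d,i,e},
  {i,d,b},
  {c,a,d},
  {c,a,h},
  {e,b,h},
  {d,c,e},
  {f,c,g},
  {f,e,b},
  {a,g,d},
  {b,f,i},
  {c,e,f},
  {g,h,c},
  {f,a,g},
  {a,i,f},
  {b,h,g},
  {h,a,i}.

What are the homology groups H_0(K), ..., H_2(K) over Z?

H_0 = Z,  H_1 = Z × Z/2,  H_2 = 0.

K has 9 vertices, 27 edges, 18 triangles.
rank ∂_0 = 0, rank ∂_1 = 8 ⇒ b_0 = 9 − 0 − 8 = 1; all invariant factors of ∂_1 are 1 so no torsion. So H_0 = Z.
rank ∂_1 = 8, rank ∂_2 = 18 ⇒ b_1 = 27 − 8 − 18 = 1; ∂_2 has invariant factor(s) [2] giving torsion. So H_1 = Z × Z/2.
rank ∂_2 = 18, rank ∂_3 = 0 ⇒ b_2 = 18 − 18 − 0 = 0. So H_2 = 0.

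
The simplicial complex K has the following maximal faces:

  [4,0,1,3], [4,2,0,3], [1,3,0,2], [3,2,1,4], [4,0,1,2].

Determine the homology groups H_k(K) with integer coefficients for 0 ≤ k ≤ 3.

H_0 = Z,  H_1 = 0,  H_2 = 0,  H_3 = Z.

K has 5 vertices, 10 edges, 10 triangles, 5 3-simplices.
rank ∂_0 = 0, rank ∂_1 = 4 ⇒ b_0 = 5 − 0 − 4 = 1; all invariant factors of ∂_1 are 1 so no torsion. So H_0 ≅ Z.
rank ∂_1 = 4, rank ∂_2 = 6 ⇒ b_1 = 10 − 4 − 6 = 0; all invariant factors of ∂_2 are 1 so no torsion. So H_1 ≅ 0.
rank ∂_2 = 6, rank ∂_3 = 4 ⇒ b_2 = 10 − 6 − 4 = 0; all invariant factors of ∂_3 are 1 so no torsion. So H_2 ≅ 0.
rank ∂_3 = 4, rank ∂_4 = 0 ⇒ b_3 = 5 − 4 − 0 = 1. So H_3 ≅ Z.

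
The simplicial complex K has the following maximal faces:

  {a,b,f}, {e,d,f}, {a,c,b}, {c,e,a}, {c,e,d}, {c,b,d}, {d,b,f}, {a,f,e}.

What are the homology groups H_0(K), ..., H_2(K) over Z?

H_0 = Z,  H_1 = 0,  H_2 = Z.

Take the total order a < b < c < d < e < f on the vertex set. Then K (dimension 2) consists of the simplices:

  0-simplices (6): a, b, c, d, e, f
  1-simplices (12): ab, ac, ae, af, bc, bd, bf, cd, ce, de, df, ef
  2-simplices (8): abc, abf, ace, aef, bcd, bdf, cde, def

so the chain groups are C_0 ≅ Z^6, C_1 ≅ Z^12, C_2 ≅ Z^8.

The boundary map ∂_1: C_1 → C_0 is given by ∂[p,q] = [q] − [p]. For instance
  ∂bf = f − b.
The resulting 6×12 matrix has rank 5, and its Smith normal form has invariant factors (1,1,1,1,1).

Boundary ∂_2: C_2 → C_1 sends each 2-simplex [p,q,r] to [q,r] − [p,r] + [p,q]. For instance
  ∂aef = ef − af + ae,
  ∂abc = bc − ac + ab.
The 12×8 boundary matrix has rank 7 and Smith normal form diag(1,1,1,1,1,1,1).

Now H_k = ker ∂_k / im ∂_{k+1}, so:

  H_0: rank C_0 − rank ∂_1 = 6 − 5 = 1, and the invariant factors of ∂_1 are all 1, so H_0 ≅ Z.
  H_1: rank ker ∂_1 − rank ∂_2 = (12 − 5) − 7 = 0, and the invariant factors of ∂_2 are all 1, so H_1 ≅ 0.
  H_2: rank ker ∂_2 − rank ∂_3 = (8 − 7) − 0 = 1, and there is no ∂_3, so H_2 ≅ Z.

As a check, the Euler characteristic is 6 − 12 + 8 = 2, which agrees with 1 − 0 + 1 = 2.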